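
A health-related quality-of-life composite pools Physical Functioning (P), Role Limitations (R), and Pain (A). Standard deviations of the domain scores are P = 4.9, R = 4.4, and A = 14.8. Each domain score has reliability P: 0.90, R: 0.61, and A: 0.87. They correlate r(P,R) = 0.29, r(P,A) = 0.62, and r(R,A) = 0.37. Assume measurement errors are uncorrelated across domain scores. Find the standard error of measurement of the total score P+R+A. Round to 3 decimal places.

Var(total) = 262.41 + 150.618 = 413.028.
True-score variance = 223.983 + 150.618 = 374.602, so reliability = 0.9070.
Error variance = 413.028 − 374.602 = 38.4266; SEM = √38.4266 = 6.199.

6.199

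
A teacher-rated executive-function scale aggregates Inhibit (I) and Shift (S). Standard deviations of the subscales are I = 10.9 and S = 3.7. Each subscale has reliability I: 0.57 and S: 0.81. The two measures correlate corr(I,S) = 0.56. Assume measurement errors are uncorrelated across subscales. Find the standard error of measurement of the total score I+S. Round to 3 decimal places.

Var(total) = 132.5 + 45.1696 = 177.67.
True-score variance = 78.8106 + 45.1696 = 123.98, so reliability = 0.6978.
Error variance = 177.67 − 123.98 = 53.6894; SEM = √53.6894 = 7.327.

7.327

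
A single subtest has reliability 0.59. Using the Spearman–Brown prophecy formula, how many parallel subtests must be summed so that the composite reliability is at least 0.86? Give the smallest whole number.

k ≥ ρ*(1−ρ₁)/(ρ₁(1−ρ*)) = 0.86·0.41 / (0.59·0.14) = 4.269.
Smallest integer k = 5.

5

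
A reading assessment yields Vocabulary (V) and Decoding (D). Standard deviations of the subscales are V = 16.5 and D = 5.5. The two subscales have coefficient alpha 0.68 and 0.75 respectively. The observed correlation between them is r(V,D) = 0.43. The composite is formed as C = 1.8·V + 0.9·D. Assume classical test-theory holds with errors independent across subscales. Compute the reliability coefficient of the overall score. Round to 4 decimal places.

0.7208

Var(C) = 1.8²·16.5² + 0.9²·5.5² + 2·[1.62·16.5·5.5·0.43] = 906.593 + 126.433 = 1033.03.
With uncorrelated errors the cross-covariances are all true-score covariance, so they carry over unchanged; only the diagonal terms shrink to ρᵢσᵢ².
True-score variance = [1.8²·16.5²·0.68 + 0.9²·5.5²·0.75] + 126.433 = 618.198 + 126.433 = 744.631.
Reliability = 744.631 / 1033.03 = 0.7208.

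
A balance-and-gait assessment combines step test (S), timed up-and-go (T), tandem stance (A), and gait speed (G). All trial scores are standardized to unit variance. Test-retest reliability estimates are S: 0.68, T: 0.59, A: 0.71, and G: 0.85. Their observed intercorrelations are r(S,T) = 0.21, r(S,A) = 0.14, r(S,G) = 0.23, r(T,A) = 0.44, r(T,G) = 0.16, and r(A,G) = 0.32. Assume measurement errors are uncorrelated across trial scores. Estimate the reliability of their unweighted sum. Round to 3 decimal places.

0.833

Var(S+T+A+G) = 4 + 2·[0.21 + 0.14 + 0.23 + 0.44 + 0.16 + 0.32] = 4 + 3 = 7.
Under uncorrelated errors the observed covariances equal the true-score covariances, so only the own-variance terms attenuate.
True-score variance = [0.68 + 0.59 + 0.71 + 0.85] + 3 = 2.83 + 3 = 5.83.
Reliability = 5.83 / 7 = 0.833.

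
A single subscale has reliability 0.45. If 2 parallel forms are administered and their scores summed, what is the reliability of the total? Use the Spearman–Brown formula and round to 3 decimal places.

0.621

ρ_k = kρ / (1 + (k−1)ρ) = 2·0.45 / (1 + 1·0.45) = 0.900 / 1.450 = 0.621.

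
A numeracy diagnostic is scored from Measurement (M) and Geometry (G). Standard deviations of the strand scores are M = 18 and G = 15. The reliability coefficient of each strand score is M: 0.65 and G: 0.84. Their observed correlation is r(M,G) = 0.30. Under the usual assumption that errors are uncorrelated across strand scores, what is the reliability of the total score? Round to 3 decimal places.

0.790

Var(M+G) = 18² + 15² + 2·[18·15·0.30] = 549 + 162 = 711.
Because errors are independent across components, Cov(Tᵢ,Tⱼ) = Cov(Xᵢ,Xⱼ); the off-diagonal part of the true-score variance is the same as above.
True-score variance = [18²·0.65 + 15²·0.84] + 162 = 399.6 + 162 = 561.6.
Reliability = 561.6 / 711 = 0.790.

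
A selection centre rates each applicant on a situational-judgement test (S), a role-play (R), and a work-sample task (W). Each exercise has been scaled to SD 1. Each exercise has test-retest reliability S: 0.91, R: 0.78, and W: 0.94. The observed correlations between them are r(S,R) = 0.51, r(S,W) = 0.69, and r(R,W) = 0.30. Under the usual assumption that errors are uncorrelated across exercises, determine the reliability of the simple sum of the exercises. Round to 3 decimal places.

0.938

Var(S+R+W) = 3 + 2·[0.51 + 0.69 + 0.30] = 3 + 3 = 6.
With uncorrelated errors the cross-covariances are all true-score covariance, so they carry over unchanged; only the diagonal terms shrink to ρᵢσᵢ².
True-score variance = [0.91 + 0.78 + 0.94] + 3 = 2.63 + 3 = 5.63.
Reliability = 5.63 / 6 = 0.938.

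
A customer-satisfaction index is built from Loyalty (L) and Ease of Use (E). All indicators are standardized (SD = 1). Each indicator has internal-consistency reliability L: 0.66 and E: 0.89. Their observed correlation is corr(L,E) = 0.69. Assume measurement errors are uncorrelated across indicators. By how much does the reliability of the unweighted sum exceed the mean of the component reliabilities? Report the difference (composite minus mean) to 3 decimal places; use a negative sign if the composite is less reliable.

Var(sum) = 2 + 1.38 = 3.38; true-score variance = 1.55 + 1.38 = 2.93; composite reliability = 0.8669.
Mean component reliability = 0.7750.
Difference = 0.8669 − 0.7750 = 0.092.

0.092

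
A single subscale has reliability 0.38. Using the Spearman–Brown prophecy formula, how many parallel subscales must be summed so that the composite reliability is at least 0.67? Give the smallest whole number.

4

k ≥ ρ*(1−ρ₁)/(ρ₁(1−ρ*)) = 0.67·0.62 / (0.38·0.33) = 3.313.
Smallest integer k = 4.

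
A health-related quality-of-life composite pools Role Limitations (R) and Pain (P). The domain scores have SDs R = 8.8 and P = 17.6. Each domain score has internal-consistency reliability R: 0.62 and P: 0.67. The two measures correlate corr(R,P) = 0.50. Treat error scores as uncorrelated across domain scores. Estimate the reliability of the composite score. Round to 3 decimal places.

Var(R+P) = 8.8² + 17.6² + 2·[8.8·17.6·0.50] = 387.2 + 154.88 = 542.08.
With uncorrelated errors the cross-covariances are all true-score covariance, so they carry over unchanged; only the diagonal terms shrink to ρᵢσᵢ².
True-score variance = [8.8²·0.62 + 17.6²·0.67] + 154.88 = 255.552 + 154.88 = 410.432.
Reliability = 410.432 / 542.08 = 0.757.

0.757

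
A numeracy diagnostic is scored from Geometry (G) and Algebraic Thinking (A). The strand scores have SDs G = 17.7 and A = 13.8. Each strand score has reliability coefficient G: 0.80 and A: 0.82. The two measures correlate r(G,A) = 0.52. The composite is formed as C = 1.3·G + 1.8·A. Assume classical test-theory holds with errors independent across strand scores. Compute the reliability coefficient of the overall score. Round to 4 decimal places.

Var(C) = 1.3²·17.7² + 1.8²·13.8² + 2·[2.34·17.7·13.8·0.52] = 1146.49 + 594.431 = 1740.92.
Because errors are independent across components, Cov(Tᵢ,Tⱼ) = Cov(Xᵢ,Xⱼ); the off-diagonal part of the true-score variance is the same as above.
True-score variance = [1.3²·17.7²·0.80 + 1.8²·13.8²·0.82] + 594.431 = 929.529 + 594.431 = 1523.96.
Reliability = 1523.96 / 1740.92 = 0.8754.

0.8754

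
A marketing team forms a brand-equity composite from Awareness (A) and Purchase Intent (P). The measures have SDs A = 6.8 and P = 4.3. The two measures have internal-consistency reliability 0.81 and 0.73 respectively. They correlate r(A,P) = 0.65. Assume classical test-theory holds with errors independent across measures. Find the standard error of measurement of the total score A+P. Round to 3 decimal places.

3.712

Var(total) = 64.73 + 38.012 = 102.742.
True-score variance = 50.9521 + 38.012 = 88.9641, so reliability = 0.8659.
Error variance = 102.742 − 88.9641 = 13.7779; SEM = √13.7779 = 3.712.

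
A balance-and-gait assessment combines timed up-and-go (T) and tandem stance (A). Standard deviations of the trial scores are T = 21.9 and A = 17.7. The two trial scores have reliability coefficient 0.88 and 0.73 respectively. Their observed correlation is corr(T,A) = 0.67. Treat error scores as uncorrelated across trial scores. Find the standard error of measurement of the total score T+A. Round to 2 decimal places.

11.92

Var(total) = 792.9 + 519.424 = 1312.32.
True-score variance = 650.758 + 519.424 = 1170.18, so reliability = 0.8917.
Error variance = 1312.32 − 1170.18 = 142.141; SEM = √142.141 = 11.92.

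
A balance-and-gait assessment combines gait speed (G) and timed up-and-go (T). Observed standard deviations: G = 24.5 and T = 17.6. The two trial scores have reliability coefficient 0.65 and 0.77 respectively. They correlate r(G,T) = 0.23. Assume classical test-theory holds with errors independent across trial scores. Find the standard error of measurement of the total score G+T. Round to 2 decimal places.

16.77

Var(total) = 910.01 + 198.352 = 1108.36.
True-score variance = 628.678 + 198.352 = 827.03, so reliability = 0.7462.
Error variance = 1108.36 − 827.03 = 281.332; SEM = √281.332 = 16.77.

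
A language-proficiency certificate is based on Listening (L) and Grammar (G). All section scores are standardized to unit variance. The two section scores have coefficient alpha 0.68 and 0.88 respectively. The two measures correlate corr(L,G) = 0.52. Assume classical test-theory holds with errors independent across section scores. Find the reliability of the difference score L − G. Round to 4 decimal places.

0.5417

Var(L−G) = 1 + 1 − 2·0.52 = 2 − 1.04 = 0.96.
Because errors are independent across components, Cov(Tᵢ,Tⱼ) = Cov(Xᵢ,Xⱼ); the off-diagonal part of the true-score variance is the same as above.
True-score variance = [0.68 + 0.88] − 1.04 = 1.56 − 1.04 = 0.52.
Reliability = 0.52 / 0.96 = 0.5417.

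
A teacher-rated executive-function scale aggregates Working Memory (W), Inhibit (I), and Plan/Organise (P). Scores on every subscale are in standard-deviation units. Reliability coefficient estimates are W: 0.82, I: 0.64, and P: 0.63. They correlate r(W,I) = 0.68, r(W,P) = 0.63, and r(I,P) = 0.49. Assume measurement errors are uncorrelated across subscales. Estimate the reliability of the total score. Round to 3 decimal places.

Var(W+I+P) = 3 + 2·[0.68 + 0.63 + 0.49] = 3 + 3.6 = 6.6.
Under uncorrelated errors the observed covariances equal the true-score covariances, so only the own-variance terms attenuate.
True-score variance = [0.82 + 0.64 + 0.63] + 3.6 = 2.09 + 3.6 = 5.69.
Reliability = 5.69 / 6.6 = 0.862.

0.862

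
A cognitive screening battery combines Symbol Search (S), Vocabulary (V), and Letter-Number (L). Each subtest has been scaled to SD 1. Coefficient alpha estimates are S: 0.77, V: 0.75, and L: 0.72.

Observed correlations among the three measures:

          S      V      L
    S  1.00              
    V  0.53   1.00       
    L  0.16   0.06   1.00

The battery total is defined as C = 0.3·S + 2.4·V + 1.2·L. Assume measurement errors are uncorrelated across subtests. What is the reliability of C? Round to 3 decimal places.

Var(C) = 0.3² + 2.4² + 1.2² + 2·[0.72·0.53 + 0.36·0.16 + 2.88·0.06] = 7.29 + 1.224 = 8.514.
Because errors are independent across components, Cov(Tᵢ,Tⱼ) = Cov(Xᵢ,Xⱼ); the off-diagonal part of the true-score variance is the same as above.
True-score variance = [0.3²·0.77 + 2.4²·0.75 + 1.2²·0.72] + 1.224 = 5.4261 + 1.224 = 6.6501.
Reliability = 6.6501 / 8.514 = 0.781.

0.781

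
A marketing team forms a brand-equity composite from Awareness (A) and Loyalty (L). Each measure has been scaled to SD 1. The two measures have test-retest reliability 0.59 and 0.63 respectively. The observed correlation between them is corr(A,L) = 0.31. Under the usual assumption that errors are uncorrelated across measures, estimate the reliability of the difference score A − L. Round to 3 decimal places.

0.435

Var(A−L) = 1 + 1 − 2·0.31 = 2 − 0.62 = 1.38.
With uncorrelated errors the cross-covariances are all true-score covariance, so they carry over unchanged; only the diagonal terms shrink to ρᵢσᵢ².
True-score variance = [0.59 + 0.63] − 0.62 = 1.22 − 0.62 = 0.6.
Reliability = 0.6 / 1.38 = 0.435.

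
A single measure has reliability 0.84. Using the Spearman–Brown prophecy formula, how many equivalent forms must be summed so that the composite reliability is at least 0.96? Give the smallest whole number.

5

k ≥ ρ*(1−ρ₁)/(ρ₁(1−ρ*)) = 0.96·0.16 / (0.84·0.04) = 4.571.
Smallest integer k = 5.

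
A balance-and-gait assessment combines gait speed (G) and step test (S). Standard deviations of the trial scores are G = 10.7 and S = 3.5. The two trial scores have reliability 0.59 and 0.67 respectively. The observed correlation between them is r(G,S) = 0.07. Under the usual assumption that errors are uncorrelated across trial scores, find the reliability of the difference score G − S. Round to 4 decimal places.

Var(G−S) = 10.7² + 3.5² − 2·10.7·3.5·0.07 = 126.74 − 5.243 = 121.497.
With uncorrelated errors the cross-covariances are all true-score covariance, so they carry over unchanged; only the diagonal terms shrink to ρᵢσᵢ².
True-score variance = [10.7²·0.59 + 3.5²·0.67] − 5.243 = 75.7566 − 5.243 = 70.5136.
Reliability = 70.5136 / 121.497 = 0.5804.

0.5804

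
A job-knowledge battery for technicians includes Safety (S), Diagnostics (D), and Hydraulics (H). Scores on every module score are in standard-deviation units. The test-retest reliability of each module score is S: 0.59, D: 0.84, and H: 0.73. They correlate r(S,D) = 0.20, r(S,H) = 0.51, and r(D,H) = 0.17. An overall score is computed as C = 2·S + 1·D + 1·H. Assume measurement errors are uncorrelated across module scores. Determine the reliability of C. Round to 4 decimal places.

Var(C) = 2² + 1 + 1 + 2·[2·0.20 + 2·0.51 + 0.17] = 6 + 3.18 = 9.18.
With uncorrelated errors the cross-covariances are all true-score covariance, so they carry over unchanged; only the diagonal terms shrink to ρᵢσᵢ².
True-score variance = [2²·0.59 + 0.84 + 0.73] + 3.18 = 3.93 + 3.18 = 7.11.
Reliability = 7.11 / 9.18 = 0.7745.

0.7745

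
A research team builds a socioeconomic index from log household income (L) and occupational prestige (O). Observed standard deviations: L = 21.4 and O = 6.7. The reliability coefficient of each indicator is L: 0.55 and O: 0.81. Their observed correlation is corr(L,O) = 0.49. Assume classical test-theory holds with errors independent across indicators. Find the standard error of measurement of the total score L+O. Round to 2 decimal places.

Var(total) = 502.85 + 140.512 = 643.362.
True-score variance = 288.239 + 140.512 = 428.751, so reliability = 0.6664.
Error variance = 643.362 − 428.751 = 214.611; SEM = √214.611 = 14.65.

14.65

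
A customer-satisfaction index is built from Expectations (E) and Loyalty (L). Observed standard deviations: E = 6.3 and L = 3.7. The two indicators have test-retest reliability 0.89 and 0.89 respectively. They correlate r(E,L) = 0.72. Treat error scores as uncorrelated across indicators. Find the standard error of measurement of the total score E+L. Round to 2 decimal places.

2.42

Var(total) = 53.38 + 33.5664 = 86.9464.
True-score variance = 47.5082 + 33.5664 = 81.0746, so reliability = 0.9325.
Error variance = 86.9464 − 81.0746 = 5.8718; SEM = √5.8718 = 2.42.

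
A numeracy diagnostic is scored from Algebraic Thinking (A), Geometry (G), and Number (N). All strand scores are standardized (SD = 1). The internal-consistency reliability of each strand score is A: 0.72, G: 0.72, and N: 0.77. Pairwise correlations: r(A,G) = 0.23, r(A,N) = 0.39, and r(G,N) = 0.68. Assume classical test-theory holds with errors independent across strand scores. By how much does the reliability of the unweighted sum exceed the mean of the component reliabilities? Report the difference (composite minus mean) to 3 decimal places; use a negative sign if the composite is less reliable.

0.122

Var(sum) = 3 + 2.6 = 5.6; true-score variance = 2.21 + 2.6 = 4.81; composite reliability = 0.8589.
Mean component reliability = 0.7367.
Difference = 0.8589 − 0.7367 = 0.122.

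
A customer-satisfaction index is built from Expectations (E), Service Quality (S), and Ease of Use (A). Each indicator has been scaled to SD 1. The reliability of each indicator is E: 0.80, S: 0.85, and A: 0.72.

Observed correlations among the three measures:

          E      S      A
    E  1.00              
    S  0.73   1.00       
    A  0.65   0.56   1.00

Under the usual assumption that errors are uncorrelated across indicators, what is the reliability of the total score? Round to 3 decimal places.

Var(E+S+A) = 3 + 2·[0.73 + 0.65 + 0.56] = 3 + 3.88 = 6.88.
With uncorrelated errors the cross-covariances are all true-score covariance, so they carry over unchanged; only the diagonal terms shrink to ρᵢσᵢ².
True-score variance = [0.80 + 0.85 + 0.72] + 3.88 = 2.37 + 3.88 = 6.25.
Reliability = 6.25 / 6.88 = 0.908.

0.908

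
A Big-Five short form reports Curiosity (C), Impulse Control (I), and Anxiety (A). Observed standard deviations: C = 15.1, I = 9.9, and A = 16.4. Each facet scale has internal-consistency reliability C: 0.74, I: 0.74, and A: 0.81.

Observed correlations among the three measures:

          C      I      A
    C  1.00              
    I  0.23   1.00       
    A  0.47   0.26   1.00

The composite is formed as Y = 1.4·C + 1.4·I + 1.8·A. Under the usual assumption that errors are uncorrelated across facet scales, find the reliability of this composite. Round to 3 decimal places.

Var(Y) = 1.4²·15.1² + 1.4²·9.9² + 1.8²·16.4² + 2·[1.96·15.1·9.9·0.23 + 2.52·15.1·16.4·0.47 + 2.52·9.9·16.4·0.26] = 1510.43 + 934.146 = 2444.58.
Because errors are independent across components, Cov(Tᵢ,Tⱼ) = Cov(Xᵢ,Xⱼ); the off-diagonal part of the true-score variance is the same as above.
True-score variance = [1.4²·15.1²·0.74 + 1.4²·9.9²·0.74 + 1.8²·16.4²·0.81] + 934.146 = 1178.72 + 934.146 = 2112.86.
Reliability = 2112.86 / 2444.58 = 0.864.

0.864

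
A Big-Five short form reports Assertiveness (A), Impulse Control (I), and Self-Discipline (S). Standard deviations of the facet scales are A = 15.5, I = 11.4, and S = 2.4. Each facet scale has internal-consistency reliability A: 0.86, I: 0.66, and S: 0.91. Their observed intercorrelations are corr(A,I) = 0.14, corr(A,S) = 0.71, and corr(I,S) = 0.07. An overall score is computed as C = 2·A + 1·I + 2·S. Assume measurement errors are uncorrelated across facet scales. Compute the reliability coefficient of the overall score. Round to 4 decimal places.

Var(C) = 2²·15.5² + 11.4² + 2²·2.4² + 2·[2·15.5·11.4·0.14 + 4·15.5·2.4·0.71 + 2·11.4·2.4·0.07] = 1114 + 317.909 = 1431.91.
With uncorrelated errors the cross-covariances are all true-score covariance, so they carry over unchanged; only the diagonal terms shrink to ρᵢσᵢ².
True-score variance = [2²·15.5²·0.86 + 11.4²·0.66 + 2²·2.4²·0.91] + 317.909 = 933.2 + 317.909 = 1251.11.
Reliability = 1251.11 / 1431.91 = 0.8737.

0.8737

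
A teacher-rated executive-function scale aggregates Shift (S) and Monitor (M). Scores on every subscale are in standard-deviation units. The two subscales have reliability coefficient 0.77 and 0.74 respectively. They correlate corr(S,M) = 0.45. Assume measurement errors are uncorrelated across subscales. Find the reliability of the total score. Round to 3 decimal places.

0.831

Var(S+M) = 2 + 2·[0.45] = 2 + 0.9 = 2.9.
With uncorrelated errors the cross-covariances are all true-score covariance, so they carry over unchanged; only the diagonal terms shrink to ρᵢσᵢ².
True-score variance = [0.77 + 0.74] + 0.9 = 1.51 + 0.9 = 2.41.
Reliability = 2.41 / 2.9 = 0.831.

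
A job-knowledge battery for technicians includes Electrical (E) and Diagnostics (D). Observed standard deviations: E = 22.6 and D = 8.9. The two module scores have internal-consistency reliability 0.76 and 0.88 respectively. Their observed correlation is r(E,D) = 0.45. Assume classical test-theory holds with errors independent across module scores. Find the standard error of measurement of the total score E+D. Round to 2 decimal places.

Var(total) = 589.97 + 181.026 = 770.996.
True-score variance = 457.882 + 181.026 = 638.908, so reliability = 0.8287.
Error variance = 770.996 − 638.908 = 132.088; SEM = √132.088 = 11.49.

11.49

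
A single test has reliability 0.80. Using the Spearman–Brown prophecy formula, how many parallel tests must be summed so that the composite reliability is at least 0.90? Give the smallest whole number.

3

k ≥ ρ*(1−ρ₁)/(ρ₁(1−ρ*)) = 0.90·0.20 / (0.80·0.10) = 2.250.
Smallest integer k = 3.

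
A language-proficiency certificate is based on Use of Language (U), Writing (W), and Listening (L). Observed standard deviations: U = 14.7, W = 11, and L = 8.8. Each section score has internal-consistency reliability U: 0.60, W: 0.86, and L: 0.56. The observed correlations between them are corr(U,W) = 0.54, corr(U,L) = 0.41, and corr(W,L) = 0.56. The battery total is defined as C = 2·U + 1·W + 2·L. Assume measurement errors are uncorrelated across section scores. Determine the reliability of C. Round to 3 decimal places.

0.782

Var(C) = 2²·14.7² + 11² + 2²·8.8² + 2·[2·14.7·11·0.54 + 4·14.7·8.8·0.41 + 2·11·8.8·0.56] = 1295.12 + 990.405 = 2285.52.
With uncorrelated errors the cross-covariances are all true-score covariance, so they carry over unchanged; only the diagonal terms shrink to ρᵢσᵢ².
True-score variance = [2²·14.7²·0.60 + 11²·0.86 + 2²·8.8²·0.56] + 990.405 = 796.142 + 990.405 = 1786.55.
Reliability = 1786.55 / 2285.52 = 0.782.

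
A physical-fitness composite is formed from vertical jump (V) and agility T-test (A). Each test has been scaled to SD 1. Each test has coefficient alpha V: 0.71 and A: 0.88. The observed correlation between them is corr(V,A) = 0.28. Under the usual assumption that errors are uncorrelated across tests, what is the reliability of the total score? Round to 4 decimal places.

Var(V+A) = 2 + 2·[0.28] = 2 + 0.56 = 2.56.
With uncorrelated errors the cross-covariances are all true-score covariance, so they carry over unchanged; only the diagonal terms shrink to ρᵢσᵢ².
True-score variance = [0.71 + 0.88] + 0.56 = 1.59 + 0.56 = 2.15.
Reliability = 2.15 / 2.56 = 0.8398.

0.8398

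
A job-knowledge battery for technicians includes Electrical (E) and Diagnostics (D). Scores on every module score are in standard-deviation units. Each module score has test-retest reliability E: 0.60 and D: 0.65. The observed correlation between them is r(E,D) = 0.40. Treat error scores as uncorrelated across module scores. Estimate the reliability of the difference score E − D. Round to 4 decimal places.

0.3750

Var(E−D) = 1 + 1 − 2·0.40 = 2 − 0.8 = 1.2.
Under uncorrelated errors the observed covariances equal the true-score covariances, so only the own-variance terms attenuate.
True-score variance = [0.60 + 0.65] − 0.8 = 1.25 − 0.8 = 0.45.
Reliability = 0.45 / 1.2 = 0.3750.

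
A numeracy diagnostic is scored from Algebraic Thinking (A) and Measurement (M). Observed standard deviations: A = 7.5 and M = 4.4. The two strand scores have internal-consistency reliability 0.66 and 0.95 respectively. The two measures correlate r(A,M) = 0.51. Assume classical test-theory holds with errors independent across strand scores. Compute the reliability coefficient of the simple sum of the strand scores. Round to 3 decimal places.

Var(A+M) = 7.5² + 4.4² + 2·[7.5·4.4·0.51] = 75.61 + 33.66 = 109.27.
Under uncorrelated errors the observed covariances equal the true-score covariances, so only the own-variance terms attenuate.
True-score variance = [7.5²·0.66 + 4.4²·0.95] + 33.66 = 55.517 + 33.66 = 89.177.
Reliability = 89.177 / 109.27 = 0.816.

0.816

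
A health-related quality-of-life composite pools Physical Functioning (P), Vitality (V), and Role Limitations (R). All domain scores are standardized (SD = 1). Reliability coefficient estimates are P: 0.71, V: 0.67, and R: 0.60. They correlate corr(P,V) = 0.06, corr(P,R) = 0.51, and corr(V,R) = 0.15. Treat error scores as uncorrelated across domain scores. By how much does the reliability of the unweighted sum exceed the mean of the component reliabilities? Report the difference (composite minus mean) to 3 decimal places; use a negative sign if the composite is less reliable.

0.110

Var(sum) = 3 + 1.44 = 4.44; true-score variance = 1.98 + 1.44 = 3.42; composite reliability = 0.7703.
Mean component reliability = 0.6600.
Difference = 0.7703 − 0.6600 = 0.110.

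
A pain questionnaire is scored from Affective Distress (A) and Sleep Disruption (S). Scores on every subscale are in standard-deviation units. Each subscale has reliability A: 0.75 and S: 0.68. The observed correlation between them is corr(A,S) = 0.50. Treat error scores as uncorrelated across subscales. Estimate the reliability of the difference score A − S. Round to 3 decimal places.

Var(A−S) = 1 + 1 − 2·0.50 = 2 − 1 = 1.
Because errors are independent across components, Cov(Tᵢ,Tⱼ) = Cov(Xᵢ,Xⱼ); the off-diagonal part of the true-score variance is the same as above.
True-score variance = [0.75 + 0.68] − 1 = 1.43 − 1 = 0.43.
Reliability = 0.43 / 1 = 0.430.

0.430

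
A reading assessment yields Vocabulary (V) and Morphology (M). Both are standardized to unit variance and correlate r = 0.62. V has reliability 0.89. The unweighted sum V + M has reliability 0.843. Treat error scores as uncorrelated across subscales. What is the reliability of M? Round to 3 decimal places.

Var(V+M) = 2 + 2·0.62 = 3.240.
True-score variance = ρ_V + ρ_M + 2·0.62, so 0.843 = (0.89 + ρ_M + 1.24) / 3.240.
ρ_M = 0.843·3.240 − 0.89 − 1.24 = 0.601.

0.601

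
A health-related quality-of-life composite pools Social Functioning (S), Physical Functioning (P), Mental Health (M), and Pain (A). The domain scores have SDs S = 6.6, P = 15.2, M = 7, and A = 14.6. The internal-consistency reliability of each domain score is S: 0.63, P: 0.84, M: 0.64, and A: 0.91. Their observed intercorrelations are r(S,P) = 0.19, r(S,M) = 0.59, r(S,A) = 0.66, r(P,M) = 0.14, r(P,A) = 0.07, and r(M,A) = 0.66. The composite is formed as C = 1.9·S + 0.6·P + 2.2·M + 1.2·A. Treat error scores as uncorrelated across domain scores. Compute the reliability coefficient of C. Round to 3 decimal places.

0.895

Var(C) = 1.9²·6.6² + 0.6²·15.2² + 2.2²·7² + 1.2²·14.6² + 2·[1.14·6.6·15.2·0.19 + 4.18·6.6·7·0.59 + 2.28·6.6·14.6·0.66 + 1.32·15.2·7·0.14 + 0.72·15.2·14.6·0.07 + 2.64·7·14.6·0.66] = 784.536 + 979.182 = 1763.72.
Under uncorrelated errors the observed covariances equal the true-score covariances, so only the own-variance terms attenuate.
True-score variance = [1.9²·6.6²·0.63 + 0.6²·15.2²·0.84 + 2.2²·7²·0.64 + 1.2²·14.6²·0.91] + 979.182 = 600.042 + 979.182 = 1579.22.
Reliability = 1579.22 / 1763.72 = 0.895.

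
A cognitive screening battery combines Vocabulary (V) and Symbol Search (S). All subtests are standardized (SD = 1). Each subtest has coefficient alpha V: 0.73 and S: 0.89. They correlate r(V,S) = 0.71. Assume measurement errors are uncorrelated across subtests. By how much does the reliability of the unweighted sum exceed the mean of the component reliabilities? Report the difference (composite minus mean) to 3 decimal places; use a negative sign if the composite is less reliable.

0.079

Var(sum) = 2 + 1.42 = 3.42; true-score variance = 1.62 + 1.42 = 3.04; composite reliability = 0.8889.
Mean component reliability = 0.8100.
Difference = 0.8889 − 0.8100 = 0.079.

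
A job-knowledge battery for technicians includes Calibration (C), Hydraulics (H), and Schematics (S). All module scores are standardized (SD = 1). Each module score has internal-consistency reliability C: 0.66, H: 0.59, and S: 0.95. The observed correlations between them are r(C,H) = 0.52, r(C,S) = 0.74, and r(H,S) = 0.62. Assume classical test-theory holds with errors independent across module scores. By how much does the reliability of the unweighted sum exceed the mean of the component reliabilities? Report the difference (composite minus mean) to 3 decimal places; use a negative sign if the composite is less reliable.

0.148

Var(sum) = 3 + 3.76 = 6.76; true-score variance = 2.2 + 3.76 = 5.96; composite reliability = 0.8817.
Mean component reliability = 0.7333.
Difference = 0.8817 − 0.7333 = 0.148.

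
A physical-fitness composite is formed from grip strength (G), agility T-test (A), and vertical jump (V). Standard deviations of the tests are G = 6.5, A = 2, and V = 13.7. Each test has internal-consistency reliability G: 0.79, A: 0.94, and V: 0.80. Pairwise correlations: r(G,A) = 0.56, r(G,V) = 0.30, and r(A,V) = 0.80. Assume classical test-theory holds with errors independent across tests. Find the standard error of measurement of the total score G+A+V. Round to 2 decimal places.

Var(total) = 233.94 + 111.83 = 345.77.
True-score variance = 187.29 + 111.83 = 299.12, so reliability = 0.8651.
Error variance = 345.77 − 299.12 = 46.6505; SEM = √46.6505 = 6.83.

6.83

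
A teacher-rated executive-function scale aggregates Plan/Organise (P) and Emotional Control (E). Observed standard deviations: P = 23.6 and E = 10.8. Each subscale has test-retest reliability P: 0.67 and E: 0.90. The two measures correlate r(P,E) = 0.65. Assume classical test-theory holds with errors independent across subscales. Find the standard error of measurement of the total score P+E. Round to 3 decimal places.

Var(total) = 673.6 + 331.344 = 1004.94.
True-score variance = 478.139 + 331.344 = 809.483, so reliability = 0.8055.
Error variance = 1004.94 − 809.483 = 195.461; SEM = √195.461 = 13.981.

13.981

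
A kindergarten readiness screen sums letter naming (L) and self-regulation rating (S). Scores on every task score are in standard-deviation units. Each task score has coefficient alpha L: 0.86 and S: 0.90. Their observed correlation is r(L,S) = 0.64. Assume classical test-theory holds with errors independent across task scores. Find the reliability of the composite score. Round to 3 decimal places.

Var(L+S) = 2 + 2·[0.64] = 2 + 1.28 = 3.28.
With uncorrelated errors the cross-covariances are all true-score covariance, so they carry over unchanged; only the diagonal terms shrink to ρᵢσᵢ².
True-score variance = [0.86 + 0.90] + 1.28 = 1.76 + 1.28 = 3.04.
Reliability = 3.04 / 3.28 = 0.927.

0.927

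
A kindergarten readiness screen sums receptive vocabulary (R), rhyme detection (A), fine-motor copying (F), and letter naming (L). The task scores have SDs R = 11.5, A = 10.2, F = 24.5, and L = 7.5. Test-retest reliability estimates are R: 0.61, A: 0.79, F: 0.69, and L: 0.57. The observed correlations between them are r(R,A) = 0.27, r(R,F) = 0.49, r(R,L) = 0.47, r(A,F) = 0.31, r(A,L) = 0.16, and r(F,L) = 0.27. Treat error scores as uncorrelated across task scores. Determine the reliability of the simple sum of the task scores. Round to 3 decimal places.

Var(R+A+F+L) = 11.5² + 10.2² + 24.5² + 7.5² + 2·[11.5·10.2·0.27 + 11.5·24.5·0.49 + 11.5·7.5·0.47 + 10.2·24.5·0.31 + 10.2·7.5·0.16 + 24.5·7.5·0.27] = 892.79 + 699.175 = 1591.97.
Because errors are independent across components, Cov(Tᵢ,Tⱼ) = Cov(Xᵢ,Xⱼ); the off-diagonal part of the true-score variance is the same as above.
True-score variance = [11.5²·0.61 + 10.2²·0.79 + 24.5²·0.69 + 7.5²·0.57] + 699.175 = 609.099 + 699.175 = 1308.27.
Reliability = 1308.27 / 1591.97 = 0.822.

0.822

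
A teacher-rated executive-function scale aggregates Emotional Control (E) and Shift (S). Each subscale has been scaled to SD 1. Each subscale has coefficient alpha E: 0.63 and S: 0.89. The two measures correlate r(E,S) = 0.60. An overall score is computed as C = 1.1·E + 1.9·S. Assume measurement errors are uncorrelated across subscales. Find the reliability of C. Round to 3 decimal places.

Var(C) = 1.1² + 1.9² + 2·[2.09·0.60] = 4.82 + 2.508 = 7.328.
With uncorrelated errors the cross-covariances are all true-score covariance, so they carry over unchanged; only the diagonal terms shrink to ρᵢσᵢ².
True-score variance = [1.1²·0.63 + 1.9²·0.89] + 2.508 = 3.9752 + 2.508 = 6.4832.
Reliability = 6.4832 / 7.328 = 0.885.

0.885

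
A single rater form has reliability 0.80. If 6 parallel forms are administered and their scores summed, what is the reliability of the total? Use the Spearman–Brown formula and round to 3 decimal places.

0.960

ρ_k = kρ / (1 + (k−1)ρ) = 6·0.80 / (1 + 5·0.80) = 4.800 / 5.000 = 0.960.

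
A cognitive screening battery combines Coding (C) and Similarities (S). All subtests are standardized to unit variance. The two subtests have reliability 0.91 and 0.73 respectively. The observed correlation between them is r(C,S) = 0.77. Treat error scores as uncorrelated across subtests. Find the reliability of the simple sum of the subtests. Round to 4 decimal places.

0.8983

Var(C+S) = 2 + 2·[0.77] = 2 + 1.54 = 3.54.
Because errors are independent across components, Cov(Tᵢ,Tⱼ) = Cov(Xᵢ,Xⱼ); the off-diagonal part of the true-score variance is the same as above.
True-score variance = [0.91 + 0.73] + 1.54 = 1.64 + 1.54 = 3.18.
Reliability = 3.18 / 3.54 = 0.8983.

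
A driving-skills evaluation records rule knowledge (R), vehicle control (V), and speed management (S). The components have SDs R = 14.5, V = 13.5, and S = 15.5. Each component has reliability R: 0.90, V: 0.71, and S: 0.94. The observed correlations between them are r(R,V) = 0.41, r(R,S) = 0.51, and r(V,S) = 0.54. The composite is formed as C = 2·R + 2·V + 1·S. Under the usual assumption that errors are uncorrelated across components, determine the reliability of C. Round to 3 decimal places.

0.908

Var(C) = 2²·14.5² + 2²·13.5² + 15.5² + 2·[4·14.5·13.5·0.41 + 2·14.5·15.5·0.51 + 2·13.5·15.5·0.54] = 1810.25 + 1552.53 = 3362.78.
Because errors are independent across components, Cov(Tᵢ,Tⱼ) = Cov(Xᵢ,Xⱼ); the off-diagonal part of the true-score variance is the same as above.
True-score variance = [2²·14.5²·0.90 + 2²·13.5²·0.71 + 15.5²·0.94] + 1552.53 = 1500.32 + 1552.53 = 3052.85.
Reliability = 3052.85 / 3362.78 = 0.908.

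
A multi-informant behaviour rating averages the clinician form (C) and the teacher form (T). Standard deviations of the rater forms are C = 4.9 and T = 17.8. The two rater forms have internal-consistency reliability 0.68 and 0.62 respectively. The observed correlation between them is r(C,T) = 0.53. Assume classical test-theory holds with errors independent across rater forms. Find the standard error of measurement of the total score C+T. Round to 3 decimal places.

Var(total) = 340.85 + 92.4532 = 433.303.
True-score variance = 212.768 + 92.4532 = 305.221, so reliability = 0.7044.
Error variance = 433.303 − 305.221 = 128.082; SEM = √128.082 = 11.317.

11.317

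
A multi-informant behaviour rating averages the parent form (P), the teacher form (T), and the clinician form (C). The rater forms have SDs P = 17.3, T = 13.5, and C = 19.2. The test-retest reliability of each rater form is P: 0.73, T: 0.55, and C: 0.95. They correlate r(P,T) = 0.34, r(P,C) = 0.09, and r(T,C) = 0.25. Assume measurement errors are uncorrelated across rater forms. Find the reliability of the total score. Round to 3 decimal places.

Var(P+T+C) = 17.3² + 13.5² + 19.2² + 2·[17.3·13.5·0.34 + 17.3·19.2·0.09 + 13.5·19.2·0.25] = 850.18 + 348.203 = 1198.38.
Because errors are independent across components, Cov(Tᵢ,Tⱼ) = Cov(Xᵢ,Xⱼ); the off-diagonal part of the true-score variance is the same as above.
True-score variance = [17.3²·0.73 + 13.5²·0.55 + 19.2²·0.95] + 348.203 = 668.927 + 348.203 = 1017.13.
Reliability = 1017.13 / 1198.38 = 0.849.

0.849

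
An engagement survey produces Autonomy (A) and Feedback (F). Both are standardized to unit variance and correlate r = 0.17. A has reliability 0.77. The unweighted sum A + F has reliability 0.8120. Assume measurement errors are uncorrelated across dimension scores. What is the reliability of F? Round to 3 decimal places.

0.790

Var(A+F) = 2 + 2·0.17 = 2.340.
True-score variance = ρ_A + ρ_F + 2·0.17, so 0.8120 = (0.77 + ρ_F + 0.34) / 2.340.
ρ_F = 0.8120·2.340 − 0.77 − 0.34 = 0.790.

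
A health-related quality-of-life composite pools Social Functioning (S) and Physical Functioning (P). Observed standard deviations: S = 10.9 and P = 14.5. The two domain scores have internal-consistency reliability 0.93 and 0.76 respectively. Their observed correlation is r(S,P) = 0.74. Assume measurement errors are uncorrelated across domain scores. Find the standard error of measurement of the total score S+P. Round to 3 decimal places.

Var(total) = 329.06 + 233.914 = 562.974.
True-score variance = 270.283 + 233.914 = 504.197, so reliability = 0.8956.
Error variance = 562.974 − 504.197 = 58.7767; SEM = √58.7767 = 7.667.

7.667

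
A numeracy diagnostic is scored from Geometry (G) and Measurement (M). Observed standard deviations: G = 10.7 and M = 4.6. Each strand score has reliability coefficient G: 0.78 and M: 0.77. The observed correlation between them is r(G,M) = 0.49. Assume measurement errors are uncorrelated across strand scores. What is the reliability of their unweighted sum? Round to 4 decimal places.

0.8366

Var(G+M) = 10.7² + 4.6² + 2·[10.7·4.6·0.49] = 135.65 + 48.2356 = 183.886.
Because errors are independent across components, Cov(Tᵢ,Tⱼ) = Cov(Xᵢ,Xⱼ); the off-diagonal part of the true-score variance is the same as above.
True-score variance = [10.7²·0.78 + 4.6²·0.77] + 48.2356 = 105.595 + 48.2356 = 153.831.
Reliability = 153.831 / 183.886 = 0.8366.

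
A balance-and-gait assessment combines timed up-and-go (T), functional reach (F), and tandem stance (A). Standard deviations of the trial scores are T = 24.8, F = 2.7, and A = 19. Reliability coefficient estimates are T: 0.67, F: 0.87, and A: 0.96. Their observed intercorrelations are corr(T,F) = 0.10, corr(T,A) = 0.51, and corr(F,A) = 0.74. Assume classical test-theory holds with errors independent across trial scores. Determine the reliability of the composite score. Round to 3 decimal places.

0.859

Var(T+F+A) = 24.8² + 2.7² + 19² + 2·[24.8·2.7·0.10 + 24.8·19·0.51 + 2.7·19·0.74] = 983.33 + 569.94 = 1553.27.
With uncorrelated errors the cross-covariances are all true-score covariance, so they carry over unchanged; only the diagonal terms shrink to ρᵢσᵢ².
True-score variance = [24.8²·0.67 + 2.7²·0.87 + 19²·0.96] + 569.94 = 764.979 + 569.94 = 1334.92.
Reliability = 1334.92 / 1553.27 = 0.859.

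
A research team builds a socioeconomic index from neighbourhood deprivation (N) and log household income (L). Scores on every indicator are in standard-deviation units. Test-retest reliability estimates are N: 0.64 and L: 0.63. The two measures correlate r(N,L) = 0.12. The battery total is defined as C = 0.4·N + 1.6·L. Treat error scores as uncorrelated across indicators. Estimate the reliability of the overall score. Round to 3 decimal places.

0.650

Var(C) = 0.4² + 1.6² + 2·[0.64·0.12] = 2.72 + 0.1536 = 2.8736.
Under uncorrelated errors the observed covariances equal the true-score covariances, so only the own-variance terms attenuate.
True-score variance = [0.4²·0.64 + 1.6²·0.63] + 0.1536 = 1.7152 + 0.1536 = 1.8688.
Reliability = 1.8688 / 2.8736 = 0.650.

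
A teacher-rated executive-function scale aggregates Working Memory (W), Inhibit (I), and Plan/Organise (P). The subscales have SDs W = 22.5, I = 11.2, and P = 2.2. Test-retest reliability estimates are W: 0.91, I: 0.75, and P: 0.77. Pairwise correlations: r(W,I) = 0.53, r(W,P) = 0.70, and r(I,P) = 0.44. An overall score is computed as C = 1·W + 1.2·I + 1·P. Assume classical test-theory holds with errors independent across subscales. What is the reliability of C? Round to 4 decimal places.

Var(C) = 22.5² + 1.2²·11.2² + 2.2² + 2·[1.2·22.5·11.2·0.53 + 22.5·2.2·0.70 + 1.2·11.2·2.2·0.44] = 691.724 + 415.864 = 1107.59.
With uncorrelated errors the cross-covariances are all true-score covariance, so they carry over unchanged; only the diagonal terms shrink to ρᵢσᵢ².
True-score variance = [22.5²·0.91 + 1.2²·11.2²·0.75 + 2.2²·0.77] + 415.864 = 599.889 + 415.864 = 1015.75.
Reliability = 1015.75 / 1107.59 = 0.9171.

0.9171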